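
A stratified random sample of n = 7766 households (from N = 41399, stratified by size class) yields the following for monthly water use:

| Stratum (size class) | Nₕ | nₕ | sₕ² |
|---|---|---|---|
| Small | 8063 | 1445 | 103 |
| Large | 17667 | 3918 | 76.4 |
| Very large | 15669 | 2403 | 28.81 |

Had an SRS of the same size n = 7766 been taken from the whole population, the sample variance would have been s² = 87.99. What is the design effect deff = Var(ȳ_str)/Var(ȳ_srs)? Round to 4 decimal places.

0.6993

Var(ȳ_str) = Σ Wₕ²(1−fₕ)sₕ²/nₕ with Wₕ = Nₕ/41399:
  Small: (8063/41399)²·(1−1445/8063)·103/1445 = 0.0022192851
  Large: (17667/41399)²·(1−3918/17667)·76.4/3918 = 0.0027636507
  Very large: (15669/41399)²·(1−2403/15669)·28.81/2403 = 0.0014540892
  → Var(ȳ_str) = 0.006437025.
Var(ȳ_srs) = (1 − 7766/41399)·87.99/7766 = 0.0092047434.
deff = 0.006437025 / 0.0092047434 = 0.6993.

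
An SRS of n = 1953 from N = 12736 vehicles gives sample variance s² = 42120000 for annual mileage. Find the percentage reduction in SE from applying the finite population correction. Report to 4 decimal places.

7.9861

f = n/N = 1953/12736 = 0.15334485.
SE_no-fpc = √(s²/n) = 146.85646; SE_fpc = √((1−f)s²/n) = 135.12831.
Ratio = √(1−f) = 0.92013866. Reduction = 100·(1 − 0.92013866) = 7.9861%.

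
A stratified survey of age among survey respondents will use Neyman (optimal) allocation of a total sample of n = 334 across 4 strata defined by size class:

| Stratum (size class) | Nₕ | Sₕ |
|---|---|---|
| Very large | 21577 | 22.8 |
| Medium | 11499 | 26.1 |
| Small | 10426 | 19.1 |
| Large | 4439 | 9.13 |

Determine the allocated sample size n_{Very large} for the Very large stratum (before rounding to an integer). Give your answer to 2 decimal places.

159.26

Neyman allocation: nₕ = n·NₕSₕ / Σⱼ NⱼSⱼ.
Σ NⱼSⱼ = 21577·22.8 + 11499·26.1 + 10426·19.1 + 4439·9.13 = 1.0317442 × 10^6.
n_{Very large} = 334·21577·22.8 / (1.0317442 × 10^6) = 159.26.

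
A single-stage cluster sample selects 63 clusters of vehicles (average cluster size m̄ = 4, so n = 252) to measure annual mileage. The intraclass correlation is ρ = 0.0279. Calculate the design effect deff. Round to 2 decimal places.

1.08

deff = 1 + (4 − 1)·0.0279 = 1 + 0.0837 = 1.0837.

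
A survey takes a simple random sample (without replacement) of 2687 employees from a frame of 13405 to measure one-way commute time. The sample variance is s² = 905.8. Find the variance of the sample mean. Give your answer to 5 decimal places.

Under SRS without replacement, Var(ȳ) = (1 − f)·s²/n with f = n/N = 2687/13405 = 0.20044759.
Var(ȳ) = (1 − 0.20044759)·905.8/2687 = 0.79955241·0.33710458 = 0.26953278.

0.26953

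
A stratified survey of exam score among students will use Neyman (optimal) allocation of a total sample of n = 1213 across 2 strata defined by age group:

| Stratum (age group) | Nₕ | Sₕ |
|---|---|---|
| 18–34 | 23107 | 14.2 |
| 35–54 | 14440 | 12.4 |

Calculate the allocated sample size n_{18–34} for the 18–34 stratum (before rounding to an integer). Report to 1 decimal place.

784.8

Neyman allocation: nₕ = n·NₕSₕ / Σⱼ NⱼSⱼ.
Σ NⱼSⱼ = 23107·14.2 + 14440·12.4 = 507175.4.
n_{18–34} = 1213·23107·14.2 / 507175.4 = 784.8.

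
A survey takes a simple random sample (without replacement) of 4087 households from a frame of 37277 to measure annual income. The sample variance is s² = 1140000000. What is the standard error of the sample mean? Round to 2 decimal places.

Under SRS without replacement, Var(ȳ) = (1 − f)·s²/n with f = n/N = 4087/37277 = 0.10963865.
Var(ȳ) = (1 − 0.10963865)·1140000000/4087 = 0.89036135·278933.2 = 248351.34.
SE(ȳ) = √(248351.34) = 498.35.

498.35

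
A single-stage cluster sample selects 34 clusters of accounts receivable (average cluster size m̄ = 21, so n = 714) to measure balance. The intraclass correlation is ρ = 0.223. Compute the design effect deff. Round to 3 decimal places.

5.460

deff = 1 + (21 − 1)·0.223 = 1 + 4.46 = 5.46.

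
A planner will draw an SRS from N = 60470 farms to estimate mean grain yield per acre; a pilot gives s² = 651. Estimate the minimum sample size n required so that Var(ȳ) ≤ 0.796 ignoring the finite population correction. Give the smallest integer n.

818

Without fpc, n₀ = s²/D = 651/0.796 = 817.8392.
Rounding up, n = 818.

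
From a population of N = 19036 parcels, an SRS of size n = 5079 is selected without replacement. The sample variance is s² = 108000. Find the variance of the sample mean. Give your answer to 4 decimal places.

15.5906

Under SRS without replacement, Var(ȳ) = (1 − f)·s²/n with f = n/N = 5079/19036 = 0.26681025.
Var(ȳ) = (1 − 0.26681025)·108000/5079 = 0.73318975·21.264028 = 15.590568.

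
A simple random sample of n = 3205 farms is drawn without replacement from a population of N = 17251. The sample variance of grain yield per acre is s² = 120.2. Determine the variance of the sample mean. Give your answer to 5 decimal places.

Under SRS without replacement, Var(ȳ) = (1 − f)·s²/n with f = n/N = 3205/17251 = 0.18578633.
Var(ȳ) = (1 − 0.18578633)·120.2/3205 = 0.81421367·0.0375039 = 0.030536188.

0.03054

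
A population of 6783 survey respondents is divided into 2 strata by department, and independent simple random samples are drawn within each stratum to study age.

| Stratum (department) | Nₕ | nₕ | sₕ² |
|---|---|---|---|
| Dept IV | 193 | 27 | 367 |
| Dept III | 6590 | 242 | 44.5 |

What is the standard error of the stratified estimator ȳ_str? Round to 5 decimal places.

Var(ȳ_str) = Σₕ Wₕ²(1 − fₕ)sₕ²/nₕ with Wₕ = Nₕ/N, N = 6783.
Dept IV: Wₕ = 0.02845349; term = 0.02845349²·(1 − 0.13989637)·367/27 = 0.0094650751.
Dept III: Wₕ = 0.97154651; term = 0.97154651²·(1 − 0.03672231)·44.5/242 = 0.16719502.
Sum = 0.1766601.
SE = √(0.1766601) = 0.42031.

0.42031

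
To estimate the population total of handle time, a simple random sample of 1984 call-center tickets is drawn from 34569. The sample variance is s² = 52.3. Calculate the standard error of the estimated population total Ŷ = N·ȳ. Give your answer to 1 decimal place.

5449.2

Var(Ŷ) = N²·Var(ȳ) = N²·(1 − n/N)·s²/n.
f = 1984/34569 = 0.05739246; Var(ȳ) = 0.94260754·52.3/1984 = 0.024847971.
Var(Ŷ) = 34569² · 0.024847971 = 2.9693717 × 10^7.
SE(Ŷ) = √(2.9693717 × 10^7) = 5449.2.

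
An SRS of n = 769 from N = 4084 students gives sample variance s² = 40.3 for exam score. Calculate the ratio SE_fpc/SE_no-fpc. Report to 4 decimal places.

f = n/N = 769/4084 = 0.18829579.
SE_no-fpc = √(s²/n) = 0.22892296; SE_fpc = √((1−f)s²/n) = 0.20624729.
Ratio = √(1−f) = 0.90094629.

0.9009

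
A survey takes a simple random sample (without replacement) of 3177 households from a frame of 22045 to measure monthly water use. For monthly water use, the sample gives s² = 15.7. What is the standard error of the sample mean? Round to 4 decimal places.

0.0650

Under SRS without replacement, Var(ȳ) = (1 − f)·s²/n with f = n/N = 3177/22045 = 0.14411431.
Var(ȳ) = (1 − 0.14411431)·15.7/3177 = 0.85588569·0.004941769 = 0.0042295893.
SE(ȳ) = √(0.0042295893) = 0.0650.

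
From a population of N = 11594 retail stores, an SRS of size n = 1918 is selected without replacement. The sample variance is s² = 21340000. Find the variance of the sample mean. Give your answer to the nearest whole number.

Under SRS without replacement, Var(ȳ) = (1 − f)·s²/n with f = n/N = 1918/11594 = 0.16543040.
Var(ȳ) = (1 − 0.16543040)·21340000/1918 = 0.83456960·11126.173 = 9285.5659.

9286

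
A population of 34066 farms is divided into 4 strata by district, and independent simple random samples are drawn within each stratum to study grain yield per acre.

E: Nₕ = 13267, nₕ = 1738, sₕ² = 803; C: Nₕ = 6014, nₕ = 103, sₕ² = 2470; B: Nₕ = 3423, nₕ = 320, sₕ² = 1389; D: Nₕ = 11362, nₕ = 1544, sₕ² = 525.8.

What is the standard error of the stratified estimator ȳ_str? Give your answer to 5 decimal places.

Var(ȳ_str) = Σₕ Wₕ²(1 − fₕ)sₕ²/nₕ with Wₕ = Nₕ/N, N = 34066.
E: Wₕ = 0.38944989; term = 0.38944989²·(1 − 0.13100173)·803/1738 = 0.060895873.
C: Wₕ = 0.17653966; term = 0.17653966²·(1 − 0.01712670)·2470/103 = 0.73458461.
B: Wₕ = 0.10048142; term = 0.10048142²·(1 − 0.09348525)·1389/320 = 0.039728179.
D: Wₕ = 0.33352903; term = 0.33352903²·(1 − 0.13589157)·525.8/1544 = 0.032734734.
Sum = 0.8679434.
SE = √(0.8679434) = 0.93163.

0.93163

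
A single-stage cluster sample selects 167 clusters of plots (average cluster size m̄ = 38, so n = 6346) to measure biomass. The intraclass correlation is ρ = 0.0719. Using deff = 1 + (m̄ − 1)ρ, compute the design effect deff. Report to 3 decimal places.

deff = 1 + (38 − 1)·0.0719 = 1 + 2.6603 = 3.6603.

3.660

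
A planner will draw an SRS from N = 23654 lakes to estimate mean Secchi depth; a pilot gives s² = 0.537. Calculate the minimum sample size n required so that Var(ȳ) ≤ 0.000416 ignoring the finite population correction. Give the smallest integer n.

Without fpc, n₀ = s²/D = 0.537/0.000416 = 1290.8654.
Rounding up, n = 1291.

1291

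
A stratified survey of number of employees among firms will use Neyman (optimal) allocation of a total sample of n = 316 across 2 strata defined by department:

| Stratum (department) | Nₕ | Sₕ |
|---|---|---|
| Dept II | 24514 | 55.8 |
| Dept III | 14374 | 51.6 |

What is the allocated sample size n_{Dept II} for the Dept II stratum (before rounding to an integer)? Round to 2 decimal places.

204.90

Neyman allocation: nₕ = n·NₕSₕ / Σⱼ NⱼSⱼ.
Σ NⱼSⱼ = 24514·55.8 + 14374·51.6 = 2.1095796 × 10^6.
n_{Dept II} = 316·24514·55.8 / (2.1095796 × 10^6) = 204.90.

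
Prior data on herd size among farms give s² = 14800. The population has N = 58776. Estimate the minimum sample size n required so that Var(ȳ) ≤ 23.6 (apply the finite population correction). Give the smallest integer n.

621

Without fpc, n₀ = s²/D = 14800/23.6 = 627.1186.
With fpc, (1 − n/N)·s²/n ≤ D requires n ≥ n₀/(1 + n₀/N) = 627.1186/(1 + 627.1186/58776) = 620.4981.
Rounding up, n = 621.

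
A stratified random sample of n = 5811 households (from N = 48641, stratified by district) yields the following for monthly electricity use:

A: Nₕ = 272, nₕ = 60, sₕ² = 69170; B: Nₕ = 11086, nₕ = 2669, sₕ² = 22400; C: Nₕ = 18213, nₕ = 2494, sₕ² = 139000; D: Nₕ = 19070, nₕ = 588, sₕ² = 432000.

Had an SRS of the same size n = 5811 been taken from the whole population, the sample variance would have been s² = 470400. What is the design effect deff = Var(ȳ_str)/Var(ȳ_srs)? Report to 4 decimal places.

Var(ȳ_str) = Σ Wₕ²(1−fₕ)sₕ²/nₕ with Wₕ = Nₕ/48641:
  A: (272/48641)²·(1−60/272)·69170/60 = 0.028097411
  B: (11086/48641)²·(1−2669/11086)·22400/2669 = 0.33099898
  C: (18213/48641)²·(1−2494/18213)·139000/2494 = 6.7440342
  D: (19070/48641)²·(1−588/19070)·432000/588 = 109.4463
  → Var(ȳ_str) = 116.54943.
Var(ȳ_srs) = (1 − 5811/48641)·470400/5811 = 71.279069.
deff = 116.54943 / 71.279069 = 1.6351.

1.6351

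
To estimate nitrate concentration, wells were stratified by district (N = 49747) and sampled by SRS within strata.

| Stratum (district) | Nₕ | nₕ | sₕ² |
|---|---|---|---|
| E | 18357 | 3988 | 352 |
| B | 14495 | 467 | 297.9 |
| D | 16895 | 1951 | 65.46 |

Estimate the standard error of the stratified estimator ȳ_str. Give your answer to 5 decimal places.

Var(ȳ_str) = Σₕ Wₕ²(1 − fₕ)sₕ²/nₕ with Wₕ = Nₕ/N, N = 49747.
E: Wₕ = 0.36900718; term = 0.36900718²·(1 − 0.21724683)·352/3988 = 0.0094076678.
B: Wₕ = 0.29137435; term = 0.29137435²·(1 − 0.03221801)·297.9/467 = 0.052412371.
D: Wₕ = 0.33961847; term = 0.33961847²·(1 − 0.11547795)·65.46/1951 = 0.0034230244.
Sum = 0.065243063.
SE = √(0.065243063) = 0.25543.

0.25543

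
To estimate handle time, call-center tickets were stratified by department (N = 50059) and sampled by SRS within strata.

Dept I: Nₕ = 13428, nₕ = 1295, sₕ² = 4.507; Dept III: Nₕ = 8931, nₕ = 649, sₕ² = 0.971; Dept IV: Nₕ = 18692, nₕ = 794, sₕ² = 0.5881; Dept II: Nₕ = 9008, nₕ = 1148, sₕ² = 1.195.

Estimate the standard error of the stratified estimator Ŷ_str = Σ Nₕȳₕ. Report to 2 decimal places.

999.59

Var(Ŷ_str) = Σₕ Nₕ²(1 − fₕ)sₕ²/nₕ.
Dept I: 13428²·(1 − 1295/13428)·4.507/1295 = 567018.62.
Dept III: 8931²·(1 − 649/8931)·0.971/649 = 110664.89.
Dept IV: 18692²·(1 − 794/18692)·0.5881/794 = 247794.1.
Dept II: 9008²·(1 − 1148/9008)·1.195/1148 = 73701.604.
Sum = 999179.21.
SE = √(999179.21) = 999.59.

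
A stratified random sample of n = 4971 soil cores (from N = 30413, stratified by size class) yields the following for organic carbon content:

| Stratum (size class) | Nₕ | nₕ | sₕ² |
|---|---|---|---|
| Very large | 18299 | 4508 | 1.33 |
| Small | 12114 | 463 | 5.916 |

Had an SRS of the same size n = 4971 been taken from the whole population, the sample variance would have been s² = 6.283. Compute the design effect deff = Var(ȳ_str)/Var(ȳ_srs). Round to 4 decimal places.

Var(ȳ_str) = Σ Wₕ²(1−fₕ)sₕ²/nₕ with Wₕ = Nₕ/30413:
  Very large: (18299/30413)²·(1−4508/18299)·1.33/4508 = 8.0495634 × 10^-5
  Small: (12114/30413)²·(1−463/12114)·5.916/463 = 0.0019497522
  → Var(ȳ_str) = 0.0020302478.
Var(ȳ_srs) = (1 − 4971/30413)·6.283/4971 = 0.0010573415.
deff = 0.0020302478 / 0.0010573415 = 1.9201.

1.9201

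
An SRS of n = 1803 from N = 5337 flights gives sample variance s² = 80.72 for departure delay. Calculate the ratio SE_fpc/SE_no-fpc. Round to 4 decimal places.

f = n/N = 1803/5337 = 0.33783024.
SE_no-fpc = √(s²/n) = 0.21158882; SE_fpc = √((1−f)s²/n) = 0.17217789.
Ratio = √(1−f) = 0.81373814.

0.8137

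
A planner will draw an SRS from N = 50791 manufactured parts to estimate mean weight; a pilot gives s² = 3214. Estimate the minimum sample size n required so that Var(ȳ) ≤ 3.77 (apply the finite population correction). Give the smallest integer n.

839

Without fpc, n₀ = s²/D = 3214/3.77 = 852.5199.
With fpc, (1 − n/N)·s²/n ≤ D requires n ≥ n₀/(1 + n₀/N) = 852.5199/(1 + 852.5199/50791) = 838.4467.
Rounding up, n = 839.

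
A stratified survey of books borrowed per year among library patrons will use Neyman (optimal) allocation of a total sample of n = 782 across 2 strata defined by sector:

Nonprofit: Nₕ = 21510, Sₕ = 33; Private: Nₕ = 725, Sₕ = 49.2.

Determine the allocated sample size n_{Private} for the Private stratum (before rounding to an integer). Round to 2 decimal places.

Neyman allocation: nₕ = n·NₕSₕ / Σⱼ NⱼSⱼ.
Σ NⱼSⱼ = 21510·33 + 725·49.2 = 745500.
n_{Private} = 782·725·49.2 / 745500 = 37.42.

37.42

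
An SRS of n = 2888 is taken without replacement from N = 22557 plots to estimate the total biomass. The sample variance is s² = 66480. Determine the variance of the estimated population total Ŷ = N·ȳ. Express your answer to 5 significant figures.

Var(Ŷ) = N²·Var(ȳ) = N²·(1 − n/N)·s²/n.
f = 2888/22557 = 0.12803121; Var(ȳ) = 0.87196879·66480/2888 = 20.07219.
Var(Ŷ) = 22557² · 20.07219 = 1.0213097 × 10^10.

1.0213 × 10^10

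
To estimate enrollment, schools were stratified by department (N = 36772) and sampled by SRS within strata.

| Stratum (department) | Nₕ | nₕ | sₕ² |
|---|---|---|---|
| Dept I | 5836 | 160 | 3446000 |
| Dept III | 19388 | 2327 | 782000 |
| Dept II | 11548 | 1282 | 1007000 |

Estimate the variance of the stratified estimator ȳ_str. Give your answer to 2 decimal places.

Var(ȳ_str) = Σₕ Wₕ²(1 − fₕ)sₕ²/nₕ with Wₕ = Nₕ/N, N = 36772.
Dept I: Wₕ = 0.15870771; term = 0.15870771²·(1 − 0.02741604)·3446000/160 = 527.61661.
Dept III: Wₕ = 0.52724899; term = 0.52724899²·(1 − 0.12002269)·782000/2327 = 82.207863.
Dept II: Wₕ = 0.31404329; term = 0.31404329²·(1 − 0.11101489)·1007000/1282 = 68.867605.
Sum = 678.69208.

678.69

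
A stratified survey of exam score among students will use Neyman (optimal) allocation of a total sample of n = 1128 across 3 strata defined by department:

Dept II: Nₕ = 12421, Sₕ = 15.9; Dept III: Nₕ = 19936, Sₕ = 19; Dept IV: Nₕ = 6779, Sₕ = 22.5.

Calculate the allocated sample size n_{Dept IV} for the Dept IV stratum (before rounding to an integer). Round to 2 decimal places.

236.07

Neyman allocation: nₕ = n·NₕSₕ / Σⱼ NⱼSⱼ.
Σ NⱼSⱼ = 12421·15.9 + 19936·19 + 6779·22.5 = 728805.4.
n_{Dept IV} = 1128·6779·22.5 / 728805.4 = 236.07.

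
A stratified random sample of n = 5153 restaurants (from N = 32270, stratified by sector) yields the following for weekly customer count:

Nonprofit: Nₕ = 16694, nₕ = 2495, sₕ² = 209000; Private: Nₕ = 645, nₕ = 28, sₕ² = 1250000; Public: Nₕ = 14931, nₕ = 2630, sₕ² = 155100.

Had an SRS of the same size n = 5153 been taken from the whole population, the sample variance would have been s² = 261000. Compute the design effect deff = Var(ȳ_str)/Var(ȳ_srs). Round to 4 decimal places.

1.0932

Var(ȳ_str) = Σ Wₕ²(1−fₕ)sₕ²/nₕ with Wₕ = Nₕ/32270:
  Nonprofit: (16694/32270)²·(1−2495/16694)·209000/2495 = 19.067597
  Private: (645/32270)²·(1−28/645)·1250000/28 = 17.060782
  Public: (14931/32270)²·(1−2630/14931)·155100/2630 = 10.401295
  → Var(ȳ_str) = 46.529674.
Var(ȳ_srs) = (1 − 5153/32270)·261000/5153 = 42.562099.
deff = 46.529674 / 42.562099 = 1.0932.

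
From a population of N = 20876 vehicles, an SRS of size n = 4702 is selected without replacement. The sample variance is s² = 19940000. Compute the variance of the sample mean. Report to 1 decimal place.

Under SRS without replacement, Var(ȳ) = (1 − f)·s²/n with f = n/N = 4702/20876 = 0.22523472.
Var(ȳ) = (1 − 0.22523472)·19940000/4702 = 0.77476528·4240.7486 = 3285.5848.

3285.6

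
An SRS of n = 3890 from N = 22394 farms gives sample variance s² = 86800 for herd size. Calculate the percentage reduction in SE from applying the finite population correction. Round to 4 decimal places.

f = n/N = 3890/22394 = 0.17370724.
SE_no-fpc = √(s²/n) = 4.72373; SE_fpc = √((1−f)s²/n) = 4.2939011.
Ratio = √(1−f) = 0.90900647. Reduction = 100·(1 − 0.90900647) = 9.0994%.

9.0994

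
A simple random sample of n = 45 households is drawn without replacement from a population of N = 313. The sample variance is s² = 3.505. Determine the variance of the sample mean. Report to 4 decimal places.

0.0667

Under SRS without replacement, Var(ȳ) = (1 − f)·s²/n with f = n/N = 45/313 = 0.14376997.
Var(ȳ) = (1 − 0.14376997)·3.505/45 = 0.85623003·0.077888889 = 0.066690806.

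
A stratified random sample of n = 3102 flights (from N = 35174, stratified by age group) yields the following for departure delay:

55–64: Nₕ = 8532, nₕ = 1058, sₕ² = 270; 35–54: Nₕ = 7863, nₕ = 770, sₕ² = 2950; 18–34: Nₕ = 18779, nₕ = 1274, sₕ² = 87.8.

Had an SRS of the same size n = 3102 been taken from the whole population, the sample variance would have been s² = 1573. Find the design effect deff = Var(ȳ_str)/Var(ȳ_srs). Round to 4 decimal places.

Var(ȳ_str) = Σ Wₕ²(1−fₕ)sₕ²/nₕ with Wₕ = Nₕ/35174:
  55–64: (8532/35174)²·(1−1058/8532)·270/1058 = 0.013153415
  35–54: (7863/35174)²·(1−770/7863)·2950/770 = 0.17270544
  18–34: (18779/35174)²·(1−1274/18779)·87.8/1274 = 0.018311172
  → Var(ȳ_str) = 0.20417003.
Var(ȳ_srs) = (1 − 3102/35174)·1573/3102 = 0.46237167.
deff = 0.20417003 / 0.46237167 = 0.4416.

0.4416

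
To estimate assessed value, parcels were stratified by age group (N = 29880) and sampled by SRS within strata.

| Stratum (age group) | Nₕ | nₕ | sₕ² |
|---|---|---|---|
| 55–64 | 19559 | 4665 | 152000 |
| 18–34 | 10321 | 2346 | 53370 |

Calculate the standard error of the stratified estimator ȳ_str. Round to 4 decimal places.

Var(ȳ_str) = Σₕ Wₕ²(1 − fₕ)sₕ²/nₕ with Wₕ = Nₕ/N, N = 29880.
55–64: Wₕ = 0.65458501; term = 0.65458501²·(1 − 0.23850913)·152000/4665 = 10.631358.
18–34: Wₕ = 0.34541499; term = 0.34541499²·(1 − 0.22730356)·53370/2346 = 2.0972996.
Sum = 12.728658.
SE = √(12.728658) = 3.5677.

3.5677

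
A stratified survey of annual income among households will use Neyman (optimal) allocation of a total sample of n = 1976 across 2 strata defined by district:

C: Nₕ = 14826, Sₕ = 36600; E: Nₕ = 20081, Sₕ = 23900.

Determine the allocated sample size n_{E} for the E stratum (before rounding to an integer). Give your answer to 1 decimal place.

927.4

Neyman allocation: nₕ = n·NₕSₕ / Σⱼ NⱼSⱼ.
Σ NⱼSⱼ = 14826·36600 + 20081·23900 = 1.0225675 × 10^9.
n_{E} = 1976·20081·23900 / (1.0225675 × 10^9) = 927.4.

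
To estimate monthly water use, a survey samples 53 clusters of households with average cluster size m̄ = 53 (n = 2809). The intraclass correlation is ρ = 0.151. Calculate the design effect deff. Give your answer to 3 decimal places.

deff = 1 + (53 − 1)·0.151 = 1 + 7.852 = 8.852.

8.852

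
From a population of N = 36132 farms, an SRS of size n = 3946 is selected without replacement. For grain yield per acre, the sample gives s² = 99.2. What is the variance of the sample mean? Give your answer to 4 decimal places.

Under SRS without replacement, Var(ȳ) = (1 − f)·s²/n with f = n/N = 3946/36132 = 0.10921067.
Var(ȳ) = (1 − 0.10921067)·99.2/3946 = 0.89078933·0.025139382 = 0.022393893.

0.0224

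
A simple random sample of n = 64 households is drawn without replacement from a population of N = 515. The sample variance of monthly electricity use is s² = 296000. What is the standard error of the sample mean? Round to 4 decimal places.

63.6415

Under SRS without replacement, Var(ȳ) = (1 − f)·s²/n with f = n/N = 64/515 = 0.12427184.
Var(ȳ) = (1 − 0.12427184)·296000/64 = 0.87572816·4625 = 4050.2427.
SE(ȳ) = √(4050.2427) = 63.6415.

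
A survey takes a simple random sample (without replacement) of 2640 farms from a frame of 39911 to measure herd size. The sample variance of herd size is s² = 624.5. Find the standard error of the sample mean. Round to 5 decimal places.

0.47001

Under SRS without replacement, Var(ȳ) = (1 − f)·s²/n with f = n/N = 2640/39911 = 0.06614718.
Var(ȳ) = (1 − 0.06614718)·624.5/2640 = 0.93385282·0.23655303 = 0.22090572.
SE(ȳ) = √(0.22090572) = 0.47001.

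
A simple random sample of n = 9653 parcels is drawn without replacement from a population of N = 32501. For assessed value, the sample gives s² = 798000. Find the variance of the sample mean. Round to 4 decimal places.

58.1155

Under SRS without replacement, Var(ȳ) = (1 − f)·s²/n with f = n/N = 9653/32501 = 0.29700625.
Var(ȳ) = (1 − 0.29700625)·798000/9653 = 0.70299375·82.6686 = 58.11551.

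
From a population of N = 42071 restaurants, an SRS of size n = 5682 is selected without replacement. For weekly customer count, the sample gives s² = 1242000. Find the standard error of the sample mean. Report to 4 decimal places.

Under SRS without replacement, Var(ȳ) = (1 − f)·s²/n with f = n/N = 5682/42071 = 0.13505740.
Var(ȳ) = (1 − 0.13505740)·1242000/5682 = 0.86494260·218.58501 = 189.06348.
SE(ȳ) = √(189.06348) = 13.7500.

13.7500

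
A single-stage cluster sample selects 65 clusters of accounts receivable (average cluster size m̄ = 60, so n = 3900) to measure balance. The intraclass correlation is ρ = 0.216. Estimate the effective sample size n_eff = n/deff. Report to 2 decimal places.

283.76

deff = 1 + (60 − 1)·0.216 = 1 + 12.744 = 13.744.
n_eff = 3900 / 13.744 = 283.76.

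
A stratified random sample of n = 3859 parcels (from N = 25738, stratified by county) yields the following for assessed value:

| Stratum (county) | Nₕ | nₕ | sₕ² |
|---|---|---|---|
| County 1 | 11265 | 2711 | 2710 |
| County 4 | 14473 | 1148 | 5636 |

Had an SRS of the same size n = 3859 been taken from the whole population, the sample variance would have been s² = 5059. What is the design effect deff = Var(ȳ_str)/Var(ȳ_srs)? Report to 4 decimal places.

1.4130

Var(ȳ_str) = Σ Wₕ²(1−fₕ)sₕ²/nₕ with Wₕ = Nₕ/25738:
  County 1: (11265/25738)²·(1−2711/11265)·2710/2711 = 0.14540878
  County 4: (14473/25738)²·(1−1148/14473)·5636/1148 = 1.4292404
  → Var(ȳ_str) = 1.5746492.
Var(ȳ_srs) = (1 − 3859/25738)·5059/3859 = 1.1144038.
deff = 1.5746492 / 1.1144038 = 1.4130.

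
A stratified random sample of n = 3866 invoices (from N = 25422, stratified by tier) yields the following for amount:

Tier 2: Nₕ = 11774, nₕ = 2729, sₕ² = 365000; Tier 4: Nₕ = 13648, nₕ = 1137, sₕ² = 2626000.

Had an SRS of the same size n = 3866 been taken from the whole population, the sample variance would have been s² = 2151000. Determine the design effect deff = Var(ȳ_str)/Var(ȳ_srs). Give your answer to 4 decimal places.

1.3401

Var(ȳ_str) = Σ Wₕ²(1−fₕ)sₕ²/nₕ with Wₕ = Nₕ/25422:
  Tier 2: (11774/25422)²·(1−2729/11774)·365000/2729 = 22.039539
  Tier 4: (13648/25422)²·(1−1137/13648)·2626000/1137 = 610.20515
  → Var(ȳ_str) = 632.24469.
Var(ȳ_srs) = (1 − 3866/25422)·2151000/3866 = 471.77728.
deff = 632.24469 / 471.77728 = 1.3401.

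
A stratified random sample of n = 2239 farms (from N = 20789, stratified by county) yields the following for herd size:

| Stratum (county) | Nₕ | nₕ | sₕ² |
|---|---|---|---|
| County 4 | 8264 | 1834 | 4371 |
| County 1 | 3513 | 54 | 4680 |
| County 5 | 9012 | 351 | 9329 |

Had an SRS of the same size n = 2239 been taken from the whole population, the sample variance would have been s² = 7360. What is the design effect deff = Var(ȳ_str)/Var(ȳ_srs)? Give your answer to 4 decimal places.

Var(ȳ_str) = Σ Wₕ²(1−fₕ)sₕ²/nₕ with Wₕ = Nₕ/20789:
  County 4: (8264/20789)²·(1−1834/8264)·4371/1834 = 0.29303234
  County 1: (3513/20789)²·(1−54/3513)·4680/54 = 2.4367648
  County 5: (9012/20789)²·(1−351/9012)·9329/351 = 4.8000968
  → Var(ȳ_str) = 7.5298939.
Var(ȳ_srs) = (1 − 2239/20789)·7360/2239 = 2.9331484.
deff = 7.5298939 / 2.9331484 = 2.5672.

2.5672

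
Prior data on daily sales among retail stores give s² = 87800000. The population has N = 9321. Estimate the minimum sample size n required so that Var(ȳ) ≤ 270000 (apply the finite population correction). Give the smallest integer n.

315

Without fpc, n₀ = s²/D = 87800000/270000 = 325.1852.
With fpc, (1 − n/N)·s²/n ≤ D requires n ≥ n₀/(1 + n₀/N) = 325.1852/(1 + 325.1852/9321) = 314.2228.
Rounding up, n = 315.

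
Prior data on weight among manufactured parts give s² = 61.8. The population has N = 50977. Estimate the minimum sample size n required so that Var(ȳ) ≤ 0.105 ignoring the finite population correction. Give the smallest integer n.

589

Without fpc, n₀ = s²/D = 61.8/0.105 = 588.5714.
Rounding up, n = 589.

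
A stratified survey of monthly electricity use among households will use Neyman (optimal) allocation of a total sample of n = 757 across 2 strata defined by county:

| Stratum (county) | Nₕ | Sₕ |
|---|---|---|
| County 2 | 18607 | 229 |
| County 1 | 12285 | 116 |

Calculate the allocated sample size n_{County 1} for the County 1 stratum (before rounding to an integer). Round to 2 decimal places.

189.72

Neyman allocation: nₕ = n·NₕSₕ / Σⱼ NⱼSⱼ.
Σ NⱼSⱼ = 18607·229 + 12285·116 = 5.686063 × 10^6.
n_{County 1} = 757·12285·116 / (5.686063 × 10^6) = 189.72.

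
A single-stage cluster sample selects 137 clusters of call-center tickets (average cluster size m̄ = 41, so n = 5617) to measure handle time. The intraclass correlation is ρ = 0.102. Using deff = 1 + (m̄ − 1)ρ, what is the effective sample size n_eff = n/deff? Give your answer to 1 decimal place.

1105.7

deff = 1 + (41 − 1)·0.102 = 1 + 4.08 = 5.08.
n_eff = 5617 / 5.08 = 1105.7.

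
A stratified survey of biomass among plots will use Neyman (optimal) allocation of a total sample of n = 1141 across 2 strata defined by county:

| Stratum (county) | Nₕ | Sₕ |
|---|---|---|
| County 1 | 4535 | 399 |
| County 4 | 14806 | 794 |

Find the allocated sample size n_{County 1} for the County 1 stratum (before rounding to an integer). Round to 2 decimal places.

Neyman allocation: nₕ = n·NₕSₕ / Σⱼ NⱼSⱼ.
Σ NⱼSⱼ = 4535·399 + 14806·794 = 1.3565429 × 10^7.
n_{County 1} = 1141·4535·399 / (1.3565429 × 10^7) = 152.20.

152.20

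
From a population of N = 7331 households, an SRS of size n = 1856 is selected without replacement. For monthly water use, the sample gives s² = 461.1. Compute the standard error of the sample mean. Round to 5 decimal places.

0.43074

Under SRS without replacement, Var(ȳ) = (1 − f)·s²/n with f = n/N = 1856/7331 = 0.25317146.
Var(ȳ) = (1 − 0.25317146)·461.1/1856 = 0.74682854·0.2484375 = 0.18554021.
SE(ȳ) = √(0.18554021) = 0.43074.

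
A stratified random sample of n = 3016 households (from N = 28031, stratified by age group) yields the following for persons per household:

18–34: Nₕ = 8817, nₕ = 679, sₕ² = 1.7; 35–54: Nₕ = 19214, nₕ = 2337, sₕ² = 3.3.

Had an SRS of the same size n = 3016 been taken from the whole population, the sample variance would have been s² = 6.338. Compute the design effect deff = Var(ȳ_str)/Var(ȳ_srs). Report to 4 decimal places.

0.4327

Var(ȳ_str) = Σ Wₕ²(1−fₕ)sₕ²/nₕ with Wₕ = Nₕ/28031:
  18–34: (8817/28031)²·(1−679/8817)·1.7/679 = 2.2863383 × 10^-4
  35–54: (19214/28031)²·(1−2337/19214)·3.3/2337 = 5.8276181 × 10^-4
  → Var(ȳ_str) = 8.1139564 × 10^-4.
Var(ȳ_srs) = (1 − 3016/28031)·6.338/3016 = 0.0018753521.
deff = (8.1139564 × 10^-4) / 0.0018753521 = 0.4327.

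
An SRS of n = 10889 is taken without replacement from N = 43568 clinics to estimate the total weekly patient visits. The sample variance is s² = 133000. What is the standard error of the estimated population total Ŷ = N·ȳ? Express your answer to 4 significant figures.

131900

Var(Ŷ) = N²·Var(ȳ) = N²·(1 − n/N)·s²/n.
f = 10889/43568 = 0.24993114; Var(ȳ) = 0.75006886·133000/10889 = 9.1614619.
Var(Ŷ) = 43568² · 9.1614619 = 1.7390018 × 10^10.
SE(Ŷ) = √(1.7390018 × 10^10) = 131900.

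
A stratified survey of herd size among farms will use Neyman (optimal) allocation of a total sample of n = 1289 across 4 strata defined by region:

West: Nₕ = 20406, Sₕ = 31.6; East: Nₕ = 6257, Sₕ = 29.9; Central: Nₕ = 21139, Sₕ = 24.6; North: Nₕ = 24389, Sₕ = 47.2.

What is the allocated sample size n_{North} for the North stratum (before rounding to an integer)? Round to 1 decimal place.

Neyman allocation: nₕ = n·NₕSₕ / Σⱼ NⱼSⱼ.
Σ NⱼSⱼ = 20406·31.6 + 6257·29.9 + 21139·24.6 + 24389·47.2 = 2.5030941 × 10^6.
n_{North} = 1289·24389·47.2 / (2.5030941 × 10^6) = 592.8.

592.8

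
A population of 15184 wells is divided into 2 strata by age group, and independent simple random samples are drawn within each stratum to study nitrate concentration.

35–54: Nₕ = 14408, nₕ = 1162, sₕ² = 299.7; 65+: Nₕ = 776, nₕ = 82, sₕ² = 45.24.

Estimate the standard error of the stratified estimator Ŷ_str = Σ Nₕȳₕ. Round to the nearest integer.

Var(Ŷ_str) = Σₕ Nₕ²(1 − fₕ)sₕ²/nₕ.
35–54: 14408²·(1 − 1162/14408)·299.7/1162 = 4.9223112 × 10^7.
65+: 776²·(1 − 82/776)·45.24/82 = 297118.67.
Sum = 4.9520231 × 10^7.
SE = √(4.9520231 × 10^7) = 7037.

7037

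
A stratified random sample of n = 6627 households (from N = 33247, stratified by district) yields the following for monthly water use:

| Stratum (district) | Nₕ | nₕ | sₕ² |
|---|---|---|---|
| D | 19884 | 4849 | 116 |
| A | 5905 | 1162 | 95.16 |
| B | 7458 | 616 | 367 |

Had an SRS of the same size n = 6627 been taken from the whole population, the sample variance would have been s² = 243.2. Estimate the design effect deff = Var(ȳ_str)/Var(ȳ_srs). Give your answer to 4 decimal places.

Var(ȳ_str) = Σ Wₕ²(1−fₕ)sₕ²/nₕ with Wₕ = Nₕ/33247:
  D: (19884/33247)²·(1−4849/19884)·116/4849 = 0.0064700564
  A: (5905/33247)²·(1−1162/5905)·95.16/1162 = 0.0020749919
  B: (7458/33247)²·(1−616/7458)·367/616 = 0.027503368
  → Var(ȳ_str) = 0.036048416.
Var(ȳ_srs) = (1 − 6627/33247)·243.2/6627 = 0.02938341.
deff = 0.036048416 / 0.02938341 = 1.2268.

1.2268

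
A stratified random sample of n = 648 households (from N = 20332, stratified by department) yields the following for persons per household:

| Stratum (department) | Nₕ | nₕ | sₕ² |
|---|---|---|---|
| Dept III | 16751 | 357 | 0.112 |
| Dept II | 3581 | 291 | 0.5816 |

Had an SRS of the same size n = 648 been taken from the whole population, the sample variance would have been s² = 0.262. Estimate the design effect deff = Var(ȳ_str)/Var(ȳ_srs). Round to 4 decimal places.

0.6779

Var(ȳ_str) = Σ Wₕ²(1−fₕ)sₕ²/nₕ with Wₕ = Nₕ/20332:
  Dept III: (16751/20332)²·(1−357/16751)·0.112/357 = 2.0840843 × 10^-4
  Dept II: (3581/20332)²·(1−291/3581)·0.5816/291 = 5.696019 × 10^-5
  → Var(ȳ_str) = 2.6536862 × 10^-4.
Var(ȳ_srs) = (1 − 648/20332)·0.262/648 = 3.914349 × 10^-4.
deff = (2.6536862 × 10^-4) / (3.914349 × 10^-4) = 0.6779.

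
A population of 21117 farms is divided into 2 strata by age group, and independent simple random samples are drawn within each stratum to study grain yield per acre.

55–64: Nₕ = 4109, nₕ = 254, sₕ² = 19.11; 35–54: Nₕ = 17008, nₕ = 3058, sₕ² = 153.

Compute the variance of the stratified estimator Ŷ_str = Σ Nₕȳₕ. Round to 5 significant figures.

1.3063 × 10^7

Var(Ŷ_str) = Σₕ Nₕ²(1 − fₕ)sₕ²/nₕ.
55–64: 4109²·(1 − 254/4109)·19.11/254 = 1.1917564 × 10^6.
35–54: 17008²·(1 − 3058/17008)·153/3058 = 1.1870839 × 10^7.
Sum = 1.3062595 × 10^7.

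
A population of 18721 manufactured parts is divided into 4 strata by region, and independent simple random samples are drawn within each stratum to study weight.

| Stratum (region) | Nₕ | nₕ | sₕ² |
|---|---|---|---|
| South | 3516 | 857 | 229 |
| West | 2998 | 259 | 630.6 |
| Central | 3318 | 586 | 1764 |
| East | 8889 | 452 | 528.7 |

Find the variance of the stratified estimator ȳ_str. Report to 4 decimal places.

Var(ȳ_str) = Σₕ Wₕ²(1 − fₕ)sₕ²/nₕ with Wₕ = Nₕ/N, N = 18721.
South: Wₕ = 0.18781048; term = 0.18781048²·(1 − 0.24374289)·229/857 = 0.0071279358.
West: Wₕ = 0.16014102; term = 0.16014102²·(1 − 0.08639093)·630.6/259 = 0.057045288.
Central: Wₕ = 0.17723412; term = 0.17723412²·(1 − 0.17661242)·1764/586 = 0.07785741.
East: Wₕ = 0.47481438; term = 0.47481438²·(1 − 0.05084936)·528.7/452 = 0.25029591.
Sum = 0.39232654.

0.3923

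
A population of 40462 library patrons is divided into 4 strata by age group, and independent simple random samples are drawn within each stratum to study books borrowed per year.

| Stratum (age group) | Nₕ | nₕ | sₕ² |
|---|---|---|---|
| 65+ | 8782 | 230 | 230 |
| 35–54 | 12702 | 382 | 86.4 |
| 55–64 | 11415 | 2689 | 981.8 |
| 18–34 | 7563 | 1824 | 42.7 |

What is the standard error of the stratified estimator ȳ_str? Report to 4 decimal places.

Var(ȳ_str) = Σₕ Wₕ²(1 − fₕ)sₕ²/nₕ with Wₕ = Nₕ/N, N = 40462.
65+: Wₕ = 0.21704315; term = 0.21704315²·(1 − 0.02618993)·230/230 = 0.045873981.
35–54: Wₕ = 0.31392418; term = 0.31392418²·(1 − 0.03007400)·86.4/382 = 0.021619144.
55–64: Wₕ = 0.28211655; term = 0.28211655²·(1 − 0.23556724)·981.8/2689 = 0.022214097.
18–34: Wₕ = 0.18691612; term = 0.18691612²·(1 − 0.24117414)·42.7/1824 = 6.2063845 × 10^-4.
Sum = 0.09032786.
SE = √(0.09032786) = 0.3005.

0.3005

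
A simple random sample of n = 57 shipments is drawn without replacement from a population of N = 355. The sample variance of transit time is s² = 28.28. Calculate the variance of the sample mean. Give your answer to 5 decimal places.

0.41648

Under SRS without replacement, Var(ȳ) = (1 − f)·s²/n with f = n/N = 57/355 = 0.16056338.
Var(ȳ) = (1 − 0.16056338)·28.28/57 = 0.83943662·0.49614035 = 0.41647838.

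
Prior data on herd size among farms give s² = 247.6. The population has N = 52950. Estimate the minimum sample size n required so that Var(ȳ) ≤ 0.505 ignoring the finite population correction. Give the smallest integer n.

Without fpc, n₀ = s²/D = 247.6/0.505 = 490.2970.
Rounding up, n = 491.

491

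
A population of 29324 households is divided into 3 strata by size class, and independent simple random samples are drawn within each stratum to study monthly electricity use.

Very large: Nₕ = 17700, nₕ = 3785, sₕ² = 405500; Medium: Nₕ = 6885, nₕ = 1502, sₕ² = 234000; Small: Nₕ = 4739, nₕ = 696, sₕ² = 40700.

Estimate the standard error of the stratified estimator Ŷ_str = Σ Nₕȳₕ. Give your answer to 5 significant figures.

Var(Ŷ_str) = Σₕ Nₕ²(1 − fₕ)sₕ²/nₕ.
Very large: 17700²·(1 − 3785/17700)·405500/3785 = 2.638648 × 10^10.
Medium: 6885²·(1 − 1502/6885)·234000/1502 = 5.7739664 × 10^9.
Small: 4739²·(1 − 696/4739)·40700/696 = 1.1204065 × 10^9.
Sum = 3.3280853 × 10^10.
SE = √(3.3280853 × 10^10) = 182430.

182430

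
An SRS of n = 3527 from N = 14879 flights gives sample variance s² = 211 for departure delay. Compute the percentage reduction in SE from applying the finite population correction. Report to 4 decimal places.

12.6527

f = n/N = 3527/14879 = 0.23704550.
SE_no-fpc = √(s²/n) = 0.24458989; SE_fpc = √((1−f)s²/n) = 0.21364258.
Ratio = √(1−f) = 0.87347267. Reduction = 100·(1 − 0.87347267) = 12.6527%.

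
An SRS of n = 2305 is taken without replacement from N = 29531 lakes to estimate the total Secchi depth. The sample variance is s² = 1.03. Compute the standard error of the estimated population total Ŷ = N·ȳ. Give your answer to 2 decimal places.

599.40

Var(Ŷ) = N²·Var(ȳ) = N²·(1 − n/N)·s²/n.
f = 2305/29531 = 0.07805357; Var(ȳ) = 0.92194643·1.03/2305 = 4.1197606 × 10^-4.
Var(Ŷ) = 29531² · (4.1197606 × 10^-4) = 359276.07.
SE(Ŷ) = √(359276.07) = 599.40.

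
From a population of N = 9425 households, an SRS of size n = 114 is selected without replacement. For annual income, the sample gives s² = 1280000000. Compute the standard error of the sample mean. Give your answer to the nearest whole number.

3331

Under SRS without replacement, Var(ȳ) = (1 − f)·s²/n with f = n/N = 114/9425 = 0.01209549.
Var(ȳ) = (1 − 0.01209549)·1280000000/114 = 0.98790451·1.122807 × 10^7 = 1.1092261 × 10^7.
SE(ȳ) = √(1.1092261 × 10^7) = 3331.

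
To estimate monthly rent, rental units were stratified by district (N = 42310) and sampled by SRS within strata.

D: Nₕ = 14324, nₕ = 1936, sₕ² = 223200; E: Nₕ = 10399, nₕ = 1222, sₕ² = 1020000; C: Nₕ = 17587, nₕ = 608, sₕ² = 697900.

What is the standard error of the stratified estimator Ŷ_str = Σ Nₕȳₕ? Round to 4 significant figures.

665500

Var(Ŷ_str) = Σₕ Nₕ²(1 − fₕ)sₕ²/nₕ.
D: 14324²·(1 − 1936/14324)·223200/1936 = 2.0457584 × 10^10.
E: 10399²·(1 − 1222/10399)·1020000/1222 = 7.965651 × 10^10.
C: 17587²·(1 − 608/17587)·697900/608 = 3.4276265 × 10^11.
Sum = 4.4287674 × 10^11.
SE = √(4.4287674 × 10^11) = 665500.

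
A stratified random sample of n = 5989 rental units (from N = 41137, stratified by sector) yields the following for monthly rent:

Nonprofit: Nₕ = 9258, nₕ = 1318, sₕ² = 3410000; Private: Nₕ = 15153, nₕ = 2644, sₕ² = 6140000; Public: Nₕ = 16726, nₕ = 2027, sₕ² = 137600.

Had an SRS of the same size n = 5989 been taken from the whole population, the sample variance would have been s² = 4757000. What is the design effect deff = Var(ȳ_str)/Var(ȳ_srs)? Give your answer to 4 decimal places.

Var(ȳ_str) = Σ Wₕ²(1−fₕ)sₕ²/nₕ with Wₕ = Nₕ/41137:
  Nonprofit: (9258/41137)²·(1−1318/9258)·3410000/1318 = 112.38579
  Private: (15153/41137)²·(1−2644/15153)·6140000/2644 = 260.11351
  Public: (16726/41137)²·(1−2027/16726)·137600/2027 = 9.8623255
  → Var(ȳ_str) = 382.36163.
Var(ȳ_srs) = (1 − 5989/41137)·4757000/5989 = 678.65154.
deff = 382.36163 / 678.65154 = 0.5634.

0.5634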